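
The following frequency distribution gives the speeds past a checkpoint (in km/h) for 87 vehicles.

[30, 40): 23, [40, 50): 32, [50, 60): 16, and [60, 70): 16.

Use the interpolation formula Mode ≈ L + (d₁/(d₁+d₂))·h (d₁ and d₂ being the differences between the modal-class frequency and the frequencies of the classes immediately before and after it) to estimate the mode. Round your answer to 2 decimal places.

Modal class: [40, 50) (highest frequency 32).
d₁ = 32 − 23 = 9, d₂ = 32 − 16 = 16
Mode ≈ 40 + (9/(9+16)) × 10 = 40 + 3.6000 = 43.6000

43.60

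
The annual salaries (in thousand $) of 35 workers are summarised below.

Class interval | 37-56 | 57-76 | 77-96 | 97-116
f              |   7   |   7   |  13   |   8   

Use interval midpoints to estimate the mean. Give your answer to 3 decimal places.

Midpoints: 46.5, 66.5, 86.5, 106.5
Σfm = 7×46.5 + 7×66.5 + 13×86.5 + 8×106.5 = 2767.5
n = Σf = 35
Mean = 2767.5 / 35 = 79.0714

79.071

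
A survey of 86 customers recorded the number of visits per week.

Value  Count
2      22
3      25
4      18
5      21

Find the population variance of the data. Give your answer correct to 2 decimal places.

Values: 2, 3, 4, 5
n = 86, Σfx = 296, mean = 3.4419
Σfx² = 1126
Σf(x − x̄)² = Σfx² − (Σfx)²/n = 1126 − 296²/86 = 107.2093
Population variance = 107.2093 / 86 = 1.2466

1.25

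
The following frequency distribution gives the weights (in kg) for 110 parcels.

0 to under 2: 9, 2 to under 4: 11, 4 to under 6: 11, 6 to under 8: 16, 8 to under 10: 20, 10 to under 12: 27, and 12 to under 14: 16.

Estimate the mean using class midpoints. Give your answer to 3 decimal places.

8.127

Midpoints: 1, 3, 5, 7, 9, 11, 13
Σfm = 9×1 + 11×3 + 11×5 + 16×7 + 20×9 + 27×11 + 16×13 = 894
n = Σf = 110
Mean = 894 / 110 = 8.1273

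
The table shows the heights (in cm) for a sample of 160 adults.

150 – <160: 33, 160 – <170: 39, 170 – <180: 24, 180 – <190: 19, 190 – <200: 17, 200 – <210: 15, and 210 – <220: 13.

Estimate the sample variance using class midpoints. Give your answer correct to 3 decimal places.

Midpoints: 155, 165, 175, 185, 195, 205, 215
n = 160, Σfm = 28450, mean = 177.8125
Σfm² = 5117600
Σf(m − x̄)² = Σfm² − (Σfm)²/n = 5117600 − 28450²/160 = 58834.3750
Sample variance = 58834.3750 / 159 = 370.0275

370.028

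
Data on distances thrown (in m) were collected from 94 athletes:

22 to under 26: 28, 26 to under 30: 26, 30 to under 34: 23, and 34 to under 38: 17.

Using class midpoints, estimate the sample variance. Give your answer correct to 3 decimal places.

Midpoints: 24, 28, 32, 36
n = 94, Σfm = 2748, mean = 29.2340
Σfm² = 82096
Σf(m − x̄)² = Σfm² − (Σfm)²/n = 82096 − 2748²/94 = 1760.8511
Sample variance = 1760.8511 / 93 = 18.9339

18.934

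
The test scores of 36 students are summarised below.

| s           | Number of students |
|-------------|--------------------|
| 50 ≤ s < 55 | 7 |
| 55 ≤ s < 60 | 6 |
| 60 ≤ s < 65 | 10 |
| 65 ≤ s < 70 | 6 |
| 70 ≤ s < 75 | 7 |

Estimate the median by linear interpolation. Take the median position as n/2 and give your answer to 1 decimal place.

62.5

Cumulative frequencies: 7, 13, 23, 29, 36
n = 36; position = n/2 = 18.
This falls in the class 60 ≤ s < 65: L = 60, F = 13, f = 10, h = 5.
Median ≈ 60 + ((18 − 13) / 10) × 5 = 62.5000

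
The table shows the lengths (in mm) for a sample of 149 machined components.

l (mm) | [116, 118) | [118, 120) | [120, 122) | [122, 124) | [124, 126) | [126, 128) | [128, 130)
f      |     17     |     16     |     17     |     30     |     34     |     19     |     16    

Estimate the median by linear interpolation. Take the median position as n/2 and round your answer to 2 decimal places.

Cumulative frequencies: 17, 33, 50, 80, 114, 133, 149
n = 149; position = n/2 = 74.5.
This falls in the class [122, 124): L = 122, F = 50, f = 30, h = 2.
Median ≈ 122 + ((74.5 − 50) / 30) × 2 = 123.6333

123.63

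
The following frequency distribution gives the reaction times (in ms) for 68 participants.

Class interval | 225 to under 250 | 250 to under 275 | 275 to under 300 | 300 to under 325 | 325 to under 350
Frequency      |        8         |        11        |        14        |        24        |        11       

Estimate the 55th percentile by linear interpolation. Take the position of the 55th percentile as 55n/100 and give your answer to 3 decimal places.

Cumulative frequencies: 8, 19, 33, 57, 68
n = 68; position = 55n/100 = 37.4.
This falls in the class 300 to under 325: L = 300, F = 33, f = 24, h = 25.
55th percentile ≈ 300 + ((37.4 − 33) / 24) × 25 = 304.5833

304.583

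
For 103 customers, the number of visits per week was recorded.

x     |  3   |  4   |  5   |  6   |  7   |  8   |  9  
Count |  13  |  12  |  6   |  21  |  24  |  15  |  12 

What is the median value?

6

Cumulative frequencies: 13, 25, 31, 52, 76, 91, 103
n = 103, so the median is the value in position (n+1)/2 = 52.
Position 52 falls at value 6.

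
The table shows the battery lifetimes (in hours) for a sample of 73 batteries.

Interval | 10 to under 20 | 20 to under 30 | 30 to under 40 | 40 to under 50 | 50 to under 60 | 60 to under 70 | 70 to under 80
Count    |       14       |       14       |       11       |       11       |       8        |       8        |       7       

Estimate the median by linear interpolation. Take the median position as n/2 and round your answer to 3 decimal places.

Cumulative frequencies: 14, 28, 39, 50, 58, 66, 73
n = 73; position = n/2 = 36.5.
This falls in the class 30 to under 40: L = 30, F = 28, f = 11, h = 10.
Median ≈ 30 + ((36.5 − 28) / 11) × 10 = 37.7273

37.727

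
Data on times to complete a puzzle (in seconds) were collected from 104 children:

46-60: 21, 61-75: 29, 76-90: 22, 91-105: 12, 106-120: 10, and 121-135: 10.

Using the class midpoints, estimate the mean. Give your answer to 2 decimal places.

Midpoints: 53, 68, 83, 98, 113, 128
Σfm = 21×53 + 29×68 + 22×83 + 12×98 + 10×113 + 10×128 = 8497
n = Σf = 104
Mean = 8497 / 104 = 81.7019

81.70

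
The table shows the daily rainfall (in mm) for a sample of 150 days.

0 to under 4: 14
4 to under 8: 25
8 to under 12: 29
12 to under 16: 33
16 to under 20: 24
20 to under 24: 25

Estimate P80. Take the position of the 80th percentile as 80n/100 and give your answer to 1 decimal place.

19.2

Cumulative frequencies: 14, 39, 68, 101, 125, 150
n = 150; position = 80n/100 = 120.
This falls in the class 16 to under 20: L = 16, F = 101, f = 24, h = 4.
80th percentile ≈ 16 + ((120 − 101) / 24) × 4 = 19.1667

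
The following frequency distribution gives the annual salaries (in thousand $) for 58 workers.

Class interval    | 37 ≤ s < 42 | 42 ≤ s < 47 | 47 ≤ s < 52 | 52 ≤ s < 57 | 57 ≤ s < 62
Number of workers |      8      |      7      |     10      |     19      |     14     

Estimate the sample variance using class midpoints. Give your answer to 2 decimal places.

45.64

Midpoints: 39.5, 44.5, 49.5, 54.5, 59.5
n = 58, Σfm = 2991, mean = 51.5690
Σfm² = 156844.5
Σf(m − x̄)² = Σfm² − (Σfm)²/n = 156844.5 − 2991²/58 = 2601.7241
Sample variance = 2601.7241 / 57 = 45.6443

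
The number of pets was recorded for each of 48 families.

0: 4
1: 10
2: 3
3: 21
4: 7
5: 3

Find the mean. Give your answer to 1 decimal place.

Values: 0, 1, 2, 3, 4, 5
Σfx = 4×0 + 10×1 + 3×2 + 21×3 + 7×4 + 3×5 = 122
n = Σf = 48
Mean = 122 / 48 = 2.5417

2.5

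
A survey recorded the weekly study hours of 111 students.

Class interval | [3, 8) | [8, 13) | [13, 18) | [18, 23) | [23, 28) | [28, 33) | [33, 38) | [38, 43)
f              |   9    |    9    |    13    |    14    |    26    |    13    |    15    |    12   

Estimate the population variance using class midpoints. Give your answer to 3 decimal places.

Midpoints: 5.5, 10.5, 15.5, 20.5, 25.5, 30.5, 35.5, 40.5
n = 111, Σfm = 2710.5, mean = 24.4189
Σfm² = 77857.75
Σf(m − x̄)² = Σfm² − (Σfm)²/n = 77857.75 − 2710.5²/111 = 11670.2703
Population variance = 11670.2703 / 111 = 105.1376

105.138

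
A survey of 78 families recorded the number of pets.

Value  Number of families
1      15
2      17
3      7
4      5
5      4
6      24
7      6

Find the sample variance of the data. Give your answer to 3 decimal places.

4.685

Values: 1, 2, 3, 4, 5, 6, 7
n = 78, Σfx = 296, mean = 3.7949
Σfx² = 1484
Σf(x − x̄)² = Σfx² − (Σfx)²/n = 1484 − 296²/78 = 360.7179
Sample variance = 360.7179 / 77 = 4.6846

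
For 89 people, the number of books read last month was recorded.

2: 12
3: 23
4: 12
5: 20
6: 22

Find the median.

Cumulative frequencies: 12, 35, 47, 67, 89
n = 89, so the median is the value in position (n+1)/2 = 45.
Position 45 falls at value 4.

4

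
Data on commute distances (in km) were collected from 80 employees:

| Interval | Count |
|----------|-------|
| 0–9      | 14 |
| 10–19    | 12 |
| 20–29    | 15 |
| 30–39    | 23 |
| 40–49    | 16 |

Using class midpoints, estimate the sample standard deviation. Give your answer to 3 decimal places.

13.880

Midpoints: 4.5, 14.5, 24.5, 34.5, 44.5
n = 80, Σfm = 2110, mean = 26.3750
Σfm² = 70870
Σf(m − x̄)² = Σfm² − (Σfm)²/n = 70870 − 2110²/80 = 15218.7500
Sample variance = 15218.7500 / 79 = 192.6424
Standard deviation = √192.6424 = 13.8796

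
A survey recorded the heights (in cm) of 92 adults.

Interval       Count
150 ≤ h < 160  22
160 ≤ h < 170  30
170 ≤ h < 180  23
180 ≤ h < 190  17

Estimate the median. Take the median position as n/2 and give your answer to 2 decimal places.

Cumulative frequencies: 22, 52, 75, 92
n = 92; position = n/2 = 46.
This falls in the class 160 ≤ h < 170: L = 160, F = 22, f = 30, h = 10.
Median ≈ 160 + ((46 − 22) / 30) × 10 = 168.0000

168.00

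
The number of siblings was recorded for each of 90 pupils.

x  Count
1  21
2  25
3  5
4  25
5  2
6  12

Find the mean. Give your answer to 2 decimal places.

Values: 1, 2, 3, 4, 5, 6
Σfx = 21×1 + 25×2 + 5×3 + 25×4 + 2×5 + 12×6 = 268
n = Σf = 90
Mean = 268 / 90 = 2.9778

2.98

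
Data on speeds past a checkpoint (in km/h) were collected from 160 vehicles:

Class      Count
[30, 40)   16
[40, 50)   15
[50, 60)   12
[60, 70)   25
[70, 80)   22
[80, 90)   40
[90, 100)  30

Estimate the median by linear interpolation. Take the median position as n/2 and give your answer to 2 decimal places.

Cumulative frequencies: 16, 31, 43, 68, 90, 130, 160
n = 160; position = n/2 = 80.
This falls in the class [70, 80): L = 70, F = 68, f = 22, h = 10.
Median ≈ 70 + ((80 − 68) / 22) × 10 = 75.4545

75.45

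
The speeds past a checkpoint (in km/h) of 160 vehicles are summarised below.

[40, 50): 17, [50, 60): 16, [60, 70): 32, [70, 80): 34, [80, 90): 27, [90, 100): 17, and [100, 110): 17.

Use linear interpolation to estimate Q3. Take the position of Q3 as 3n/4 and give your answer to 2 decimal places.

Cumulative frequencies: 17, 33, 65, 99, 126, 143, 160
n = 160; position = 3n/4 = 120.
This falls in the class [80, 90): L = 80, F = 99, f = 27, h = 10.
Upper quartile ≈ 80 + ((120 − 99) / 27) × 10 = 87.7778

87.78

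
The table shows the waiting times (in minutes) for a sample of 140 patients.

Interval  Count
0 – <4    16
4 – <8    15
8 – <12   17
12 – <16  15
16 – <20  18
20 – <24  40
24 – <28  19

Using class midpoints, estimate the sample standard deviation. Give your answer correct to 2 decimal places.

Midpoints: 2, 6, 10, 14, 18, 22, 26
n = 140, Σfm = 2200, mean = 15.7143
Σfm² = 43280
Σf(m − x̄)² = Σfm² − (Σfm)²/n = 43280 − 2200²/140 = 8708.5714
Sample variance = 8708.5714 / 139 = 62.6516
Standard deviation = √62.6516 = 7.9153

7.92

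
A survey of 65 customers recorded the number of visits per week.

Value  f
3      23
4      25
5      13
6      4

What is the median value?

Cumulative frequencies: 23, 48, 61, 65
n = 65, so the median is the value in position (n+1)/2 = 33.
Position 33 falls at value 4.

4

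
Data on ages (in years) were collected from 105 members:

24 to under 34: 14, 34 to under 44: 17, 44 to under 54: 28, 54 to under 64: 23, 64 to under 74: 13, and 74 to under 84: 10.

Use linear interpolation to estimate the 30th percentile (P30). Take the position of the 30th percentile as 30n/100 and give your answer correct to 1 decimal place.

44.2

Cumulative frequencies: 14, 31, 59, 82, 95, 105
n = 105; position = 30n/100 = 31.5.
This falls in the class 44 to under 54: L = 44, F = 31, f = 28, h = 10.
30th percentile ≈ 44 + ((31.5 − 31) / 28) × 10 = 44.1786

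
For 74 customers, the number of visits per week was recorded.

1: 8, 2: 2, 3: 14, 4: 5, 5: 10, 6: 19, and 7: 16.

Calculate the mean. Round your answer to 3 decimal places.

4.730

Values: 1, 2, 3, 4, 5, 6, 7
Σfx = 8×1 + 2×2 + 14×3 + 5×4 + 10×5 + 19×6 + 16×7 = 350
n = Σf = 74
Mean = 350 / 74 = 4.7297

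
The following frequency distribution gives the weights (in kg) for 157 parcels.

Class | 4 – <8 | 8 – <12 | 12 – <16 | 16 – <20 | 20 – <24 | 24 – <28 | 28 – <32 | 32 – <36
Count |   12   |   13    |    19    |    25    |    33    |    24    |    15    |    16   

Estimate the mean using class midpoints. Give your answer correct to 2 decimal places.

20.78

Midpoints: 6, 10, 14, 18, 22, 26, 30, 34
Σfm = 12×6 + 13×10 + 19×14 + 25×18 + 33×22 + 24×26 + 15×30 + 16×34 = 3262
n = Σf = 157
Mean = 3262 / 157 = 20.7771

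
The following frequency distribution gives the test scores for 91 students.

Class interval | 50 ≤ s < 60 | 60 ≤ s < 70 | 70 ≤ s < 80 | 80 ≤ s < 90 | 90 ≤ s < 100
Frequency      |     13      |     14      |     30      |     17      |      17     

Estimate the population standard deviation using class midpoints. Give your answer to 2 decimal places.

Midpoints: 55, 65, 75, 85, 95
n = 91, Σfm = 6935, mean = 76.2088
Σfm² = 543475
Σf(m − x̄)² = Σfm² − (Σfm)²/n = 543475 − 6935²/91 = 14967.0330
Population variance = 14967.0330 / 91 = 164.4729
Standard deviation = √164.4729 = 12.8247

12.82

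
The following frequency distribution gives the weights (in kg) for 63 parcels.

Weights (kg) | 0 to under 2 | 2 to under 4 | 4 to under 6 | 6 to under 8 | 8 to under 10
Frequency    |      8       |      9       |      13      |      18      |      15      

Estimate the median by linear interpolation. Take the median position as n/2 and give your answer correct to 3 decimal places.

Cumulative frequencies: 8, 17, 30, 48, 63
n = 63; position = n/2 = 31.5.
This falls in the class 6 to under 8: L = 6, F = 30, f = 18, h = 2.
Median ≈ 6 + ((31.5 − 30) / 18) × 2 = 6.1667

6.167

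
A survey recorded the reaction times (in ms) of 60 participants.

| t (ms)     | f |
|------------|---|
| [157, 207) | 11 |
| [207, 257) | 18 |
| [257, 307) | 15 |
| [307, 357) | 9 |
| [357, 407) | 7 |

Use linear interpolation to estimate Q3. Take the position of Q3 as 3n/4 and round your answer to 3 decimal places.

312.556

Cumulative frequencies: 11, 29, 44, 53, 60
n = 60; position = 3n/4 = 45.
This falls in the class [307, 357): L = 307, F = 44, f = 9, h = 50.
Upper quartile ≈ 307 + ((45 − 44) / 9) × 50 = 312.5556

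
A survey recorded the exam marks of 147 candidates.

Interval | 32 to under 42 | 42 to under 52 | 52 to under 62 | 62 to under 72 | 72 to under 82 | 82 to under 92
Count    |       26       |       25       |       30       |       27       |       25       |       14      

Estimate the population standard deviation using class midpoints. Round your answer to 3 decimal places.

15.865

Midpoints: 37, 47, 57, 67, 77, 87
n = 147, Σfm = 8799, mean = 59.8571
Σfm² = 563683
Σf(m − x̄)² = Σfm² − (Σfm)²/n = 563683 − 8799²/147 = 37000.0000
Population variance = 37000.0000 / 147 = 251.7007
Standard deviation = √251.7007 = 15.8651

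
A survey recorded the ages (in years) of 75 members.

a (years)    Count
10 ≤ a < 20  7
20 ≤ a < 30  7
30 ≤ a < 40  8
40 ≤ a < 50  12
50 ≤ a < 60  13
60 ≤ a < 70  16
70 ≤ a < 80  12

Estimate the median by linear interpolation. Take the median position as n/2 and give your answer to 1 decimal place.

Cumulative frequencies: 7, 14, 22, 34, 47, 63, 75
n = 75; position = n/2 = 37.5.
This falls in the class 50 ≤ a < 60: L = 50, F = 34, f = 13, h = 10.
Median ≈ 50 + ((37.5 − 34) / 13) × 10 = 52.6923

52.7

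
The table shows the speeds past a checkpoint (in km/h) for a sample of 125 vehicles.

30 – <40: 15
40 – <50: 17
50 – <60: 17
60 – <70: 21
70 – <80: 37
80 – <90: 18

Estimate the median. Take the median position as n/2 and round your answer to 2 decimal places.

Cumulative frequencies: 15, 32, 49, 70, 107, 125
n = 125; position = n/2 = 62.5.
This falls in the class 60 – <70: L = 60, F = 49, f = 21, h = 10.
Median ≈ 60 + ((62.5 − 49) / 21) × 10 = 66.4286

66.43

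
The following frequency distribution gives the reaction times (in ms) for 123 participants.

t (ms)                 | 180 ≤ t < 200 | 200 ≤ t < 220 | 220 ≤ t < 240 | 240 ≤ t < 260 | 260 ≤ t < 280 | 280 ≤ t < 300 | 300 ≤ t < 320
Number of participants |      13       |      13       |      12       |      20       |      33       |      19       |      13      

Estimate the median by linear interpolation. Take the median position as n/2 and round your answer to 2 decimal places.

262.12

Cumulative frequencies: 13, 26, 38, 58, 91, 110, 123
n = 123; position = n/2 = 61.5.
This falls in the class 260 ≤ t < 280: L = 260, F = 58, f = 33, h = 20.
Median ≈ 260 + ((61.5 − 58) / 33) × 20 = 262.1212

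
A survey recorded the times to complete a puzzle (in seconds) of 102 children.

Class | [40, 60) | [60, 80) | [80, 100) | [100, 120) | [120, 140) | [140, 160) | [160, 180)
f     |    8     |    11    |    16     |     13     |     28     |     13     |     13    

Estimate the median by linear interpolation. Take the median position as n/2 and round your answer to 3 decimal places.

122.143

Cumulative frequencies: 8, 19, 35, 48, 76, 89, 102
n = 102; position = n/2 = 51.
This falls in the class [120, 140): L = 120, F = 48, f = 28, h = 20.
Median ≈ 120 + ((51 − 48) / 28) × 20 = 122.1429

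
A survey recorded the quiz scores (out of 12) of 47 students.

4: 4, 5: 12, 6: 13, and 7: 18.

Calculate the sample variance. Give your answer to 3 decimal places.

0.998

Values: 4, 5, 6, 7
n = 47, Σfx = 280, mean = 5.9574
Σfx² = 1714
Σf(x − x̄)² = Σfx² − (Σfx)²/n = 1714 − 280²/47 = 45.9149
Sample variance = 45.9149 / 46 = 0.9981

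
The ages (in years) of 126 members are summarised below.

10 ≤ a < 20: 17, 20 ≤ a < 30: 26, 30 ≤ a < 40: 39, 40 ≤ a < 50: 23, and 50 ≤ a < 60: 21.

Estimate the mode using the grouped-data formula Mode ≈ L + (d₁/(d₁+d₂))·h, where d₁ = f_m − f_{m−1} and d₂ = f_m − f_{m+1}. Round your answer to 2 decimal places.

34.48

Modal class: 30 ≤ a < 40 (highest frequency 39).
d₁ = 39 − 26 = 13, d₂ = 39 − 23 = 16
Mode ≈ 30 + (13/(13+16)) × 10 = 30 + 4.4828 = 34.4828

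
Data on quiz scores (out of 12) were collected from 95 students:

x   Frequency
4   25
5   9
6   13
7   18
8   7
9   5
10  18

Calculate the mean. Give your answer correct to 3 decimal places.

Values: 4, 5, 6, 7, 8, 9, 10
Σfx = 25×4 + 9×5 + 13×6 + 18×7 + 7×8 + 5×9 + 18×10 = 630
n = Σf = 95
Mean = 630 / 95 = 6.6316

6.632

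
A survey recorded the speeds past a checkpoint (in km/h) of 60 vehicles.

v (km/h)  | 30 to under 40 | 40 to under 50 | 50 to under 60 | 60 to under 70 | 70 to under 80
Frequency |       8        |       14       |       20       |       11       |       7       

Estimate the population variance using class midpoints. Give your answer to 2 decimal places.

Midpoints: 35, 45, 55, 65, 75
n = 60, Σfm = 3250, mean = 54.1667
Σfm² = 184500
Σf(m − x̄)² = Σfm² − (Σfm)²/n = 184500 − 3250²/60 = 8458.3333
Population variance = 8458.3333 / 60 = 140.9722

140.97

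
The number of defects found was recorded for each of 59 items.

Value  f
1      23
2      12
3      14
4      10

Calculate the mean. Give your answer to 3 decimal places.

2.186

Values: 1, 2, 3, 4
Σfx = 23×1 + 12×2 + 14×3 + 10×4 = 129
n = Σf = 59
Mean = 129 / 59 = 2.1864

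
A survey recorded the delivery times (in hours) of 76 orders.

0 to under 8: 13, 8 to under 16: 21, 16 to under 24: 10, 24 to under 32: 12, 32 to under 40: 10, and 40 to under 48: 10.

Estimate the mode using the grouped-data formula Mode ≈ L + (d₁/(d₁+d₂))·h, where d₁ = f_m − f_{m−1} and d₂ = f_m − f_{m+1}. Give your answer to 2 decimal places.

Modal class: 8 to under 16 (highest frequency 21).
d₁ = 21 − 13 = 8, d₂ = 21 − 10 = 11
Mode ≈ 8 + (8/(8+11)) × 8 = 8 + 3.3684 = 11.3684

11.37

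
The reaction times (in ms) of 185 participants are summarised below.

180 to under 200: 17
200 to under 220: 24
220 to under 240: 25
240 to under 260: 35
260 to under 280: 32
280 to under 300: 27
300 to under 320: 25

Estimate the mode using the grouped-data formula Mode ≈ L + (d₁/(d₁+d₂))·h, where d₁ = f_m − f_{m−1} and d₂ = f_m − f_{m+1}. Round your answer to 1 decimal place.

Modal class: 240 to under 260 (highest frequency 35).
d₁ = 35 − 25 = 10, d₂ = 35 − 32 = 3
Mode ≈ 240 + (10/(10+3)) × 20 = 240 + 15.3846 = 255.3846

255.4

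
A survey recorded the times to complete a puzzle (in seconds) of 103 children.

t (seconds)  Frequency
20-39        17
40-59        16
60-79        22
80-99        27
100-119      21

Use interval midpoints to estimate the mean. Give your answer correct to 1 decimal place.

Midpoints: 29.5, 49.5, 69.5, 89.5, 109.5
Σfm = 17×29.5 + 16×49.5 + 22×69.5 + 27×89.5 + 21×109.5 = 7538.5
n = Σf = 103
Mean = 7538.5 / 103 = 73.1893

73.2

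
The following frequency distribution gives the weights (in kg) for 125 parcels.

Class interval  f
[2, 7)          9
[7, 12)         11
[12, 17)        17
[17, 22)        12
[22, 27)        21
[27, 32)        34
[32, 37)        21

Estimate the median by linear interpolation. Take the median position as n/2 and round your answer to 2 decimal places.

Cumulative frequencies: 9, 20, 37, 49, 70, 104, 125
n = 125; position = n/2 = 62.5.
This falls in the class [22, 27): L = 22, F = 49, f = 21, h = 5.
Median ≈ 22 + ((62.5 − 49) / 21) × 5 = 25.2143

25.21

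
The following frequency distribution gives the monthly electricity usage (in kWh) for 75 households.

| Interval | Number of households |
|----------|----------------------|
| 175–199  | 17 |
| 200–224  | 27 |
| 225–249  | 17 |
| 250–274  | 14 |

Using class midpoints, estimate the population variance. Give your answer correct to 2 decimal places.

662.89

Midpoints: 187, 212, 237, 262
n = 75, Σfm = 16600, mean = 221.3333
Σfm² = 3723850
Σf(m − x̄)² = Σfm² − (Σfm)²/n = 3723850 − 16600²/75 = 49716.6667
Population variance = 49716.6667 / 75 = 662.8889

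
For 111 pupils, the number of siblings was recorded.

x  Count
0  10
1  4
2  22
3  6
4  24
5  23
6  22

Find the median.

Cumulative frequencies: 10, 14, 36, 42, 66, 89, 111
n = 111, so the median is the value in position (n+1)/2 = 56.
Position 56 falls at value 4.

4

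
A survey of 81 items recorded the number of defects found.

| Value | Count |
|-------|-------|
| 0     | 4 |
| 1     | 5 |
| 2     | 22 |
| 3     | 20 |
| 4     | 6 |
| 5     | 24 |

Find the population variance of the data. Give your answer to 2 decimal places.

Values: 0, 1, 2, 3, 4, 5
n = 81, Σfx = 253, mean = 3.1235
Σfx² = 969
Σf(x − x̄)² = Σfx² − (Σfx)²/n = 969 − 253²/81 = 178.7654
Population variance = 178.7654 / 81 = 2.2070

2.21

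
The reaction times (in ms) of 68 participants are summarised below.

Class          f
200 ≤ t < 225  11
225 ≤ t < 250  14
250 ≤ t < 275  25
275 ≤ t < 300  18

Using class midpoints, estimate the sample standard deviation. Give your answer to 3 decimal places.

25.778

Midpoints: 212.5, 237.5, 262.5, 287.5
n = 68, Σfm = 17400, mean = 255.8824
Σfm² = 4496875
Σf(m − x̄)² = Σfm² − (Σfm)²/n = 4496875 − 17400²/68 = 44522.0588
Sample variance = 44522.0588 / 67 = 664.5083
Standard deviation = √664.5083 = 25.7781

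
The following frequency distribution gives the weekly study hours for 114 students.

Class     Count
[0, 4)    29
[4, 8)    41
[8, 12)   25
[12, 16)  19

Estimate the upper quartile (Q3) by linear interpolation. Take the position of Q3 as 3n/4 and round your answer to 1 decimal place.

Cumulative frequencies: 29, 70, 95, 114
n = 114; position = 3n/4 = 85.5.
This falls in the class [8, 12): L = 8, F = 70, f = 25, h = 4.
Upper quartile ≈ 8 + ((85.5 − 70) / 25) × 4 = 10.4800

10.5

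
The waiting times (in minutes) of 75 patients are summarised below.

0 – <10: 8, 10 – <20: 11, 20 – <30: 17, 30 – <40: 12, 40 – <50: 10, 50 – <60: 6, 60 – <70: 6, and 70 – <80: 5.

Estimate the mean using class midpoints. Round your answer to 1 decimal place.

Midpoints: 5, 15, 25, 35, 45, 55, 65, 75
Σfm = 8×5 + 11×15 + 17×25 + 12×35 + 10×45 + 6×55 + 6×65 + 5×75 = 2595
n = Σf = 75
Mean = 2595 / 75 = 34.6000

34.6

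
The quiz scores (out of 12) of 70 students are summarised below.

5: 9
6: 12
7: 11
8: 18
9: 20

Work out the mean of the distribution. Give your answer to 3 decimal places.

Values: 5, 6, 7, 8, 9
Σfx = 9×5 + 12×6 + 11×7 + 18×8 + 20×9 = 518
n = Σf = 70
Mean = 518 / 70 = 7.4000

7.400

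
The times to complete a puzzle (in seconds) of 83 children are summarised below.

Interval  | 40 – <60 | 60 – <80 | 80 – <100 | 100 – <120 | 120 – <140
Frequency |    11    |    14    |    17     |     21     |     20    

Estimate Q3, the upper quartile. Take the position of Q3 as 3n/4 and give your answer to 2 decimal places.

Cumulative frequencies: 11, 25, 42, 63, 83
n = 83; position = 3n/4 = 62.25.
This falls in the class 100 – <120: L = 100, F = 42, f = 21, h = 20.
Upper quartile ≈ 100 + ((62.25 − 42) / 21) × 20 = 119.2857

119.29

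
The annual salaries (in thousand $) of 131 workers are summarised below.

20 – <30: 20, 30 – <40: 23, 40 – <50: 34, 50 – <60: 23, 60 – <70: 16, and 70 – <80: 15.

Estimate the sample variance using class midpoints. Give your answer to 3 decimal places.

Midpoints: 25, 35, 45, 55, 65, 75
n = 131, Σfm = 6265, mean = 47.8244
Σfm² = 331075
Σf(m − x̄)² = Σfm² − (Σfm)²/n = 331075 − 6265²/131 = 31454.9618
Sample variance = 31454.9618 / 130 = 241.9612

241.961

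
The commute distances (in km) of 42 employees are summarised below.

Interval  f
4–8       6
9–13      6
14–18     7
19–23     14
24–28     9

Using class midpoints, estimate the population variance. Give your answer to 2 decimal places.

44.84

Midpoints: 6, 11, 16, 21, 26
n = 42, Σfm = 742, mean = 17.6667
Σfm² = 14992
Σf(m − x̄)² = Σfm² − (Σfm)²/n = 14992 − 742²/42 = 1883.3333
Population variance = 1883.3333 / 42 = 44.8413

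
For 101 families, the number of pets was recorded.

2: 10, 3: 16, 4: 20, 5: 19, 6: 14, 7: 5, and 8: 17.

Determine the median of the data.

5

Cumulative frequencies: 10, 26, 46, 65, 79, 84, 101
n = 101, so the median is the value in position (n+1)/2 = 51.
Position 51 falls at value 5.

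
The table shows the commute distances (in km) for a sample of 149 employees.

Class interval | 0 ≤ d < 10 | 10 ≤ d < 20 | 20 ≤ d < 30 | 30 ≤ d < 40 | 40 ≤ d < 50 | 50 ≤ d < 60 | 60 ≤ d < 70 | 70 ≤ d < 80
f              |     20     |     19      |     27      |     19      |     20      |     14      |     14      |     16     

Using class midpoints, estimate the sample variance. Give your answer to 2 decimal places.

Midpoints: 5, 15, 25, 35, 45, 55, 65, 75
n = 149, Σfm = 5505, mean = 36.9463
Σfm² = 276925
Σf(m − x̄)² = Σfm² − (Σfm)²/n = 276925 − 5505²/149 = 73535.5705
Sample variance = 73535.5705 / 148 = 496.8620

496.86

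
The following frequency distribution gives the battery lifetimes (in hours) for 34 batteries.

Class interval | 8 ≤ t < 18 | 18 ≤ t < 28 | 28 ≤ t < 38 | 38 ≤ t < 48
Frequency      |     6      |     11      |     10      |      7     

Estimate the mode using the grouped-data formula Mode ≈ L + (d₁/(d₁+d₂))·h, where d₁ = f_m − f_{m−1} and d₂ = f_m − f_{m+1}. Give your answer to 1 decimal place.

Modal class: 18 ≤ t < 28 (highest frequency 11).
d₁ = 11 − 6 = 5, d₂ = 11 − 10 = 1
Mode ≈ 18 + (5/(5+1)) × 10 = 18 + 8.3333 = 26.3333

26.3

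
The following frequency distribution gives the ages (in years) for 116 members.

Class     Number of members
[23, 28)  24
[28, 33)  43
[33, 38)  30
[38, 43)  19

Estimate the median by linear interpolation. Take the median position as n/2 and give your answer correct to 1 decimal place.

32.0

Cumulative frequencies: 24, 67, 97, 116
n = 116; position = n/2 = 58.
This falls in the class [28, 33): L = 28, F = 24, f = 43, h = 5.
Median ≈ 28 + ((58 − 24) / 43) × 5 = 31.9535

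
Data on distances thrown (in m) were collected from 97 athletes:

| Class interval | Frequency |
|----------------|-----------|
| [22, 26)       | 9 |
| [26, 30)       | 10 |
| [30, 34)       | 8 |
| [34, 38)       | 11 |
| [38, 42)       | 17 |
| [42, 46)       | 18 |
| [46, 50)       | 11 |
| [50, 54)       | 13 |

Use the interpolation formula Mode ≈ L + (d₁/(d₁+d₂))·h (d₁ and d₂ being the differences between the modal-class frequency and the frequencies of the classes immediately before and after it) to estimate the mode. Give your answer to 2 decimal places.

Modal class: [42, 46) (highest frequency 18).
d₁ = 18 − 17 = 1, d₂ = 18 − 11 = 7
Mode ≈ 42 + (1/(1+7)) × 4 = 42 + 0.5000 = 42.5000

42.50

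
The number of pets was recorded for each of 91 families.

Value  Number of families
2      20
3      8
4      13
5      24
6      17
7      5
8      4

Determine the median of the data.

5

Cumulative frequencies: 20, 28, 41, 65, 82, 87, 91
n = 91, so the median is the value in position (n+1)/2 = 46.
Position 46 falls at value 5.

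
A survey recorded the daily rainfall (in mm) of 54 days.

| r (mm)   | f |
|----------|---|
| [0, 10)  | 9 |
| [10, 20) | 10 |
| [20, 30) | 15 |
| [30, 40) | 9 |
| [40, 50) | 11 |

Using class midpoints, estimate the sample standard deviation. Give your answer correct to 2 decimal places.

Midpoints: 5, 15, 25, 35, 45
n = 54, Σfm = 1380, mean = 25.5556
Σfm² = 45150
Σf(m − x̄)² = Σfm² − (Σfm)²/n = 45150 − 1380²/54 = 9883.3333
Sample variance = 9883.3333 / 53 = 186.4780
Standard deviation = √186.4780 = 13.6557

13.66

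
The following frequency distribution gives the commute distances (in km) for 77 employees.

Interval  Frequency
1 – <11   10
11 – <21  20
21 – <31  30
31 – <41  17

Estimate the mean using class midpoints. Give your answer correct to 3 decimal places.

23.013

Midpoints: 6, 16, 26, 36
Σfm = 10×6 + 20×16 + 30×26 + 17×36 = 1772
n = Σf = 77
Mean = 1772 / 77 = 23.0130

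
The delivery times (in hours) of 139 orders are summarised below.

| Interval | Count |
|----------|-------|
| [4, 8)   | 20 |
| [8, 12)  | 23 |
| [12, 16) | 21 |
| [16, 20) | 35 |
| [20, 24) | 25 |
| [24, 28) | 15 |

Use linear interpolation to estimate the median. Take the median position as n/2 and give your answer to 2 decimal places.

16.63

Cumulative frequencies: 20, 43, 64, 99, 124, 139
n = 139; position = n/2 = 69.5.
This falls in the class [16, 20): L = 16, F = 64, f = 35, h = 4.
Median ≈ 16 + ((69.5 − 64) / 35) × 4 = 16.6286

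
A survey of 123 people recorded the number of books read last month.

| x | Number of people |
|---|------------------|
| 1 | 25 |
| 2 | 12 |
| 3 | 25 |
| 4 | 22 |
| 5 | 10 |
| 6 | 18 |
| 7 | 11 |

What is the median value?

3

Cumulative frequencies: 25, 37, 62, 84, 94, 112, 123
n = 123, so the median is the value in position (n+1)/2 = 62.
Position 62 falls at value 3.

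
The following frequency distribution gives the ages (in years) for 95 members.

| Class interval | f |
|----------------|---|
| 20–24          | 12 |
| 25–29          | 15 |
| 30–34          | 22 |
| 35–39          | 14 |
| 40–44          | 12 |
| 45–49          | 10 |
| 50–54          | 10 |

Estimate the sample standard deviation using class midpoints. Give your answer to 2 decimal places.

9.30

Midpoints: 22, 27, 32, 37, 42, 47, 52
n = 95, Σfm = 3385, mean = 35.6316
Σfm² = 128735
Σf(m − x̄)² = Σfm² − (Σfm)²/n = 128735 − 3385²/95 = 8122.1053
Sample variance = 8122.1053 / 94 = 86.4054
Standard deviation = √86.4054 = 9.2954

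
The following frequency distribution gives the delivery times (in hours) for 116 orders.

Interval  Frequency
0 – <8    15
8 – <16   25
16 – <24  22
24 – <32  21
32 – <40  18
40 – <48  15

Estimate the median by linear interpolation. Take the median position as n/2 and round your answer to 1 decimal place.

Cumulative frequencies: 15, 40, 62, 83, 101, 116
n = 116; position = n/2 = 58.
This falls in the class 16 – <24: L = 16, F = 40, f = 22, h = 8.
Median ≈ 16 + ((58 − 40) / 22) × 8 = 22.5455

22.5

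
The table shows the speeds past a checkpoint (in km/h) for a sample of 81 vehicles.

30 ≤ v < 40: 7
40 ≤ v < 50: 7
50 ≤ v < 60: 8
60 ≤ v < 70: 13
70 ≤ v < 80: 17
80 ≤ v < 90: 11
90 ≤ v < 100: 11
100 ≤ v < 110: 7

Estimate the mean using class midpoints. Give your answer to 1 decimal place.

Midpoints: 35, 45, 55, 65, 75, 85, 95, 105
Σfm = 7×35 + 7×45 + 8×55 + 13×65 + 17×75 + 11×85 + 11×95 + 7×105 = 5835
n = Σf = 81
Mean = 5835 / 81 = 72.0370

72.0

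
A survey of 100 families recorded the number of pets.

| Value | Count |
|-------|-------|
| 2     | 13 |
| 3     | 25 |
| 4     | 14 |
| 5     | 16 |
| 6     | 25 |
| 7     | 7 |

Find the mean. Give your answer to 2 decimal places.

Values: 2, 3, 4, 5, 6, 7
Σfx = 13×2 + 25×3 + 14×4 + 16×5 + 25×6 + 7×7 = 436
n = Σf = 100
Mean = 436 / 100 = 4.3600

4.36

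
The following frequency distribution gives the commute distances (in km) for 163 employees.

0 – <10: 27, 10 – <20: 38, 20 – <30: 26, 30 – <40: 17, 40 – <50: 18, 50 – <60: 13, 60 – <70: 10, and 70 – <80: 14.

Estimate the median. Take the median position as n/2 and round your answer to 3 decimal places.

Cumulative frequencies: 27, 65, 91, 108, 126, 139, 149, 163
n = 163; position = n/2 = 81.5.
This falls in the class 20 – <30: L = 20, F = 65, f = 26, h = 10.
Median ≈ 20 + ((81.5 − 65) / 26) × 10 = 26.3462

26.346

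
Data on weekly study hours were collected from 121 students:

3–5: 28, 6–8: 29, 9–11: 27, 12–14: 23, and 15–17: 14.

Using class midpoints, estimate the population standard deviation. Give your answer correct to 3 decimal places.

Midpoints: 4, 7, 10, 13, 16
n = 121, Σfm = 1108, mean = 9.1570
Σfm² = 12040
Σf(m − x̄)² = Σfm² − (Σfm)²/n = 12040 − 1108²/121 = 1894.0165
Population variance = 1894.0165 / 121 = 15.6530
Standard deviation = √15.6530 = 3.9564

3.956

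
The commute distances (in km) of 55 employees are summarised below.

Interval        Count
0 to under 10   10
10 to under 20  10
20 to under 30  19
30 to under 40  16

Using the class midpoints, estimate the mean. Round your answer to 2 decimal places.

Midpoints: 5, 15, 25, 35
Σfm = 10×5 + 10×15 + 19×25 + 16×35 = 1235
n = Σf = 55
Mean = 1235 / 55 = 22.4545

22.45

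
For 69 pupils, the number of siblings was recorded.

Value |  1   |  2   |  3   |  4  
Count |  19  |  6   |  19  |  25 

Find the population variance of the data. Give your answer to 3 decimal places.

Values: 1, 2, 3, 4
n = 69, Σfx = 188, mean = 2.7246
Σfx² = 614
Σf(x − x̄)² = Σfx² − (Σfx)²/n = 614 − 188²/69 = 101.7681
Population variance = 101.7681 / 69 = 1.4749

1.475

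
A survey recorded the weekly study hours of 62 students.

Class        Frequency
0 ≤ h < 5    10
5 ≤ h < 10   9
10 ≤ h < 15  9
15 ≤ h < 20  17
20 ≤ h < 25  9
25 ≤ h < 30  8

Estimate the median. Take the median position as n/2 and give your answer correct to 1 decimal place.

Cumulative frequencies: 10, 19, 28, 45, 54, 62
n = 62; position = n/2 = 31.
This falls in the class 15 ≤ h < 20: L = 15, F = 28, f = 17, h = 5.
Median ≈ 15 + ((31 − 28) / 17) × 5 = 15.8824

15.9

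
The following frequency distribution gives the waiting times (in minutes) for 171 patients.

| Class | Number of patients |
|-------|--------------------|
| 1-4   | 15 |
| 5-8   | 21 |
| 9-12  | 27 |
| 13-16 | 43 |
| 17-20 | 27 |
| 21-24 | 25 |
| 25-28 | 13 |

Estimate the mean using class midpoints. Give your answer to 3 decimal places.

14.547

Midpoints: 2.5, 6.5, 10.5, 14.5, 18.5, 22.5, 26.5
Σfm = 15×2.5 + 21×6.5 + 27×10.5 + 43×14.5 + 27×18.5 + 25×22.5 + 13×26.5 = 2487.5
n = Σf = 171
Mean = 2487.5 / 171 = 14.5468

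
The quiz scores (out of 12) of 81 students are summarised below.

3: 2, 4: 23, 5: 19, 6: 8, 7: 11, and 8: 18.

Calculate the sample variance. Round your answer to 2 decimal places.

2.56

Values: 3, 4, 5, 6, 7, 8
n = 81, Σfx = 462, mean = 5.7037
Σfx² = 2840
Σf(x − x̄)² = Σfx² − (Σfx)²/n = 2840 − 462²/81 = 204.8889
Sample variance = 204.8889 / 80 = 2.5611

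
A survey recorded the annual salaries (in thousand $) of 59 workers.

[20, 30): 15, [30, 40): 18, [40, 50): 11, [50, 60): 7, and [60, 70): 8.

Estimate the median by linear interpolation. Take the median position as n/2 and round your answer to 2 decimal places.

Cumulative frequencies: 15, 33, 44, 51, 59
n = 59; position = n/2 = 29.5.
This falls in the class [30, 40): L = 30, F = 15, f = 18, h = 10.
Median ≈ 30 + ((29.5 − 15) / 18) × 10 = 38.0556

38.06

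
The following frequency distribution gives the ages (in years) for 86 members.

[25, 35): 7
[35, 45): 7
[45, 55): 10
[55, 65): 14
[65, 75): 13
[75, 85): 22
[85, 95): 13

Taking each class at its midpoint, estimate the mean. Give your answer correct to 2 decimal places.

65.93

Midpoints: 30, 40, 50, 60, 70, 80, 90
Σfm = 7×30 + 7×40 + 10×50 + 14×60 + 13×70 + 22×80 + 13×90 = 5670
n = Σf = 86
Mean = 5670 / 86 = 65.9302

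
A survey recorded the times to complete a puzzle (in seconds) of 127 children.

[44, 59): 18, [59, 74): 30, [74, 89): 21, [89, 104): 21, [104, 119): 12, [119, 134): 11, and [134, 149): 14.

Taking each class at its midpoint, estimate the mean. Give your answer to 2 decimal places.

89.53

Midpoints: 51.5, 66.5, 81.5, 96.5, 111.5, 126.5, 141.5
Σfm = 18×51.5 + 30×66.5 + 21×81.5 + 21×96.5 + 12×111.5 + 11×126.5 + 14×141.5 = 11370.5
n = Σf = 127
Mean = 11370.5 / 127 = 89.5315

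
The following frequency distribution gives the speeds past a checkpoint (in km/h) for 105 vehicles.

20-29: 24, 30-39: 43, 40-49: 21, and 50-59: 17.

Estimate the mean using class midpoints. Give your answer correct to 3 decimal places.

37.452

Midpoints: 24.5, 34.5, 44.5, 54.5
Σfm = 24×24.5 + 43×34.5 + 21×44.5 + 17×54.5 = 3932.5
n = Σf = 105
Mean = 3932.5 / 105 = 37.4524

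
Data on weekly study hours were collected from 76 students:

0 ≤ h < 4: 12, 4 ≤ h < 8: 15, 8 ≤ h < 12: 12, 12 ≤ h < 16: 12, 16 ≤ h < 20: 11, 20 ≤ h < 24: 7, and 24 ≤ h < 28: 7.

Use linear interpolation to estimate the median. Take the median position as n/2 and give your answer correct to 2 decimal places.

Cumulative frequencies: 12, 27, 39, 51, 62, 69, 76
n = 76; position = n/2 = 38.
This falls in the class 8 ≤ h < 12: L = 8, F = 27, f = 12, h = 4.
Median ≈ 8 + ((38 − 27) / 12) × 4 = 11.6667

11.67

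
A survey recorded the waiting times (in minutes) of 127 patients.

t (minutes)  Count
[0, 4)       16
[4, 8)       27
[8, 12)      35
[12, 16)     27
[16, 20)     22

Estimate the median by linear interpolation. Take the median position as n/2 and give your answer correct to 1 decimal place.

Cumulative frequencies: 16, 43, 78, 105, 127
n = 127; position = n/2 = 63.5.
This falls in the class [8, 12): L = 8, F = 43, f = 35, h = 4.
Median ≈ 8 + ((63.5 − 43) / 35) × 4 = 10.3429

10.3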